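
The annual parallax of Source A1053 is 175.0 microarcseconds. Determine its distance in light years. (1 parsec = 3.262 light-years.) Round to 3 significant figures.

18600 light years

p = 175.0 microarcseconds = 0.0001750 arcsec.
d = 1/p = 1/0.0001750 = 5714.3 pc.
In light-years: 5714.3 × 3.262 = 18640 ly.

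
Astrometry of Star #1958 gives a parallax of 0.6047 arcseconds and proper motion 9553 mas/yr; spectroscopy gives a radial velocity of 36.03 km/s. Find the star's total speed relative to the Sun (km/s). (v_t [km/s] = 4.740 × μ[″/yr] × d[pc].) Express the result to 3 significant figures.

d = 1/p = 1/0.6047″ = 1.6537 pc.
μ = 9553 mas/yr = 9.553 ″/yr.
v_t = 4.740 μ d = 4.740 × 9.553 × 1.6537 = 74.882 km/s.
v = √(v_r² + v_t²) = √(36.03² + 74.882²) = √6905.47 = 83.099 km/s.

83.1 km/s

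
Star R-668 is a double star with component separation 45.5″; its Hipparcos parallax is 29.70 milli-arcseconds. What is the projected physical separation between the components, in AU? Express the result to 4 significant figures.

d = 1/p = 1/0.02970″ = 33.67 pc.
At distance d (pc), an angle of θ arcsec spans θ·d AU: s = 45.5 × 33.67 = 1532 AU.

1532 AU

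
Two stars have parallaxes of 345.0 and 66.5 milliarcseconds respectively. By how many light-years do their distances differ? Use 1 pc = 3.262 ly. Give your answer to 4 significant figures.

39.60 ly

d_A = 1/0.3450″ = 2.8986 pc; d_B = 1/0.06650″ = 15.038 pc.
|d_B − d_A| = |15.038 − 2.8986| = 12.139 pc = 12.139 × 3.262 ly = 39.597 ly.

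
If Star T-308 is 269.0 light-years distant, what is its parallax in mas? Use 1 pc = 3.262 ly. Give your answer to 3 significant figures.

12.1 mas

d = 269.0 ly ÷ 3.262 = 82.465 pc.
p = 1/d = 1/82.465 = 0.012126 arcsec.
= 0.012126 × 1000 = 12.126 mas.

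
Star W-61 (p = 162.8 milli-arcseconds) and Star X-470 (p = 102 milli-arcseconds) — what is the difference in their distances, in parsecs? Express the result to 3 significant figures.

d_A = 1/0.1628″ = 6.1425 pc; d_B = 1/0.1020″ = 9.8039 pc.
|d_B − d_A| = |9.8039 − 6.1425| = 3.6614 pc.

3.66 pc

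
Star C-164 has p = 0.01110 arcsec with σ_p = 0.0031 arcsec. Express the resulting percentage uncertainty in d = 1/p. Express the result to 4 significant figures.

27.93%

For d = 1/p, |σ_d/d| = |σ_p/p|.
σ_p/p = 0.0031 / 0.01110 = 0.27928 = 27.928%.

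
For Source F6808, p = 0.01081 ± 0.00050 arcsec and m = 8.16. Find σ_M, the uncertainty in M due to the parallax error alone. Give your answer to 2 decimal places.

σ_M = 0.10 mag

M = m − 5 log₁₀ d + 5 = m + 5 log₁₀ p + 5, so ∂M/∂p = 5/(p ln 10).
σ_M = (5/ln 10) · (σ_p/p) = 2.1715 × 0.00050/0.01081 = 2.1715 × 0.046253 = 0.10044.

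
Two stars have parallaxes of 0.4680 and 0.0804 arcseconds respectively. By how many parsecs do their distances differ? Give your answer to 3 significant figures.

10.3 pc

d_A = 1/0.4680″ = 2.1368 pc; d_B = 1/0.08040″ = 12.438 pc.
|d_B − d_A| = |12.438 − 2.1368| = 10.301 pc.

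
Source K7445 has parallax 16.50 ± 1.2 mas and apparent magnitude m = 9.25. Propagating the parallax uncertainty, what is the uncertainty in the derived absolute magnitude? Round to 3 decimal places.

M = m − 5 log₁₀ d + 5 = m + 5 log₁₀ p + 5, so ∂M/∂p = 5/(p ln 10).
σ_M = (5/ln 10) · (σ_p/p) = 2.1715 × 1.2/16.50 = 2.1715 × 0.072727 = 0.15793.

σ_M = 0.158 mag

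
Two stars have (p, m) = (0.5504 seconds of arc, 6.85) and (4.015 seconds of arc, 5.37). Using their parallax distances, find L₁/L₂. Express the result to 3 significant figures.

d₁ = 1/p₁ = 1/0.5504″ = 1.8169 pc; d₂ = 1/p₂ = 1/4.015″ = 0.24907 pc.
M₁ = m₁ − 5 log₁₀ d₁ + 5 = 6.85 − 1.2967 + 5 = 10.5533.
M₂ = 5.37 − (-3.0184) + 5 = 13.3884.
L₁/L₂ = 10^(0.4(M₂ − M₁)) = 10^(0.4 × 2.8351) = 10^1.13404 = 13.616.

L₁/L₂ = 13.6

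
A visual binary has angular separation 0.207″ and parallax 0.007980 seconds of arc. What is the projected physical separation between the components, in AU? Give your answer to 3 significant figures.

d = 1/p = 1/0.007980″ = 125.31 pc.
At distance d (pc), an angle of θ arcsec spans θ·d AU: s = 0.207 × 125.31 = 25.939 AU.

25.9 AU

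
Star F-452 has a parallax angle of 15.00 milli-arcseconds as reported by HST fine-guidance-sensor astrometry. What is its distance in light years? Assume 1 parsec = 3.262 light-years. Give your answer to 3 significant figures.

217 light years

p = 15.00 milli-arcseconds = 0.01500 arcsec.
d = 1/p = 1/0.01500 = 66.667 pc.
In light-years: 66.667 × 3.262 = 217.47 ly.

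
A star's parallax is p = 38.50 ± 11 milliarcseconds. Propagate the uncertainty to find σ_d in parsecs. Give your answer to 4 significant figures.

7.421 pc

d = 1/p, so σ_d = σ_p / p².
σ_d = 0.0110 / (0.03850)² = 0.0110 / 0.0014823 = 7.4209 pc.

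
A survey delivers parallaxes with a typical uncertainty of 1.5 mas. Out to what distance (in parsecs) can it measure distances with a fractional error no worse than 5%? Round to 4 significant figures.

σ_d/d = σ_p/p, so the condition is σ_p/p ≤ 0.05, i.e. p ≥ σ_p/0.05.
p_min = 1.5/0.05 = 30 mas = 0.03 arcsec.
d_max = 1/p_min = 1/0.03 = 33.333 pc.

33.33 pc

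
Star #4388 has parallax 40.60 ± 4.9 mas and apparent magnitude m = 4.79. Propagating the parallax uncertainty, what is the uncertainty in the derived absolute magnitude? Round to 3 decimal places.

M = m − 5 log₁₀ d + 5 = m + 5 log₁₀ p + 5, so ∂M/∂p = 5/(p ln 10).
σ_M = (5/ln 10) · (σ_p/p) = 2.1715 × 4.9/40.60 = 2.1715 × 0.12069 = 0.26208.

σ_M = 0.262 mag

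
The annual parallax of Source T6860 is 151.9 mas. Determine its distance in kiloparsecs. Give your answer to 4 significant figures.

p = 151.9 mas = 0.1519 arcsec.
d = 1/p = 1/0.1519 = 6.5833 pc.
= 0.0065833 kpc.

0.006583 kpc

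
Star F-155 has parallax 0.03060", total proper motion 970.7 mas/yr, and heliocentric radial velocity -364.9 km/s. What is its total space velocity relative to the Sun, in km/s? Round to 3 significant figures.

395 km/s

d = 1/p = 1/0.03060″ = 32.68 pc.
μ = 970.7 mas/yr = 0.9707 ″/yr.
v_t = 4.740 μ d = 4.740 × 0.9707 × 32.68 = 150.36 km/s.
v = √(v_r² + v_t²) = √((-364.9)² + 150.36²) = √155760 = 394.66 km/s.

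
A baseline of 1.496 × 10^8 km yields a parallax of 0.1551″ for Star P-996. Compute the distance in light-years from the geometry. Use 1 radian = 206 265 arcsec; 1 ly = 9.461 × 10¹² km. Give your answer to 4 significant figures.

θ = 0.1551″ = 0.1551/206265 = 7.5195 × 10^-7 rad.
d = B/θ = (1.496 × 10^8) / (7.5195 × 10^-7) = 1.9895 × 10^14 km = (1.9895 × 10^14) / (9.461 × 10^12) ly = 21.028 ly.

21.03 ly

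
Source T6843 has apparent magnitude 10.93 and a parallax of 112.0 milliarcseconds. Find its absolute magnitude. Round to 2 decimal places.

M = 11.18

d = 1/p = 1/0.1120″ = 8.9286 pc.
m − M = 5 log₁₀(8.9286) − 5 = 4.7539 − 5 = -0.2461.
M = m − (m − M) = 10.93 − (-0.2461) = 11.18.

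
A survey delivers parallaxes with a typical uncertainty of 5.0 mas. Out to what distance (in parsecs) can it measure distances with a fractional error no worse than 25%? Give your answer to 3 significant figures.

σ_d/d = σ_p/p, so the condition is σ_p/p ≤ 0.25, i.e. p ≥ σ_p/0.25.
p_min = 5.0/0.25 = 20 mas = 0.02 arcsec.
d_max = 1/p_min = 1/0.02 = 50 pc.

50.0 pc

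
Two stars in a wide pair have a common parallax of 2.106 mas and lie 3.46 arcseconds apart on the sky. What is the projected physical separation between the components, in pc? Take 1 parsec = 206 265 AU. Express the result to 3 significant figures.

0.00797 pc

d = 1/p = 1/0.002106″ = 474.83 pc.
At distance d (pc), an angle of θ arcsec spans θ·d AU: s = 3.46 × 474.83 = 1642.9 AU.
= 1642.9 / 206265 = 0.0079650 pc.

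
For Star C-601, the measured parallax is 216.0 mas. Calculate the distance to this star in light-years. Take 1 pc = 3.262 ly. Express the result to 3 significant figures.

15.1 light years

p = 216.0 mas = 0.2160 arcsec.
d = 1/p = 1/0.2160 = 4.6296 pc.
In light-years: 4.6296 × 3.262 = 15.102 ly.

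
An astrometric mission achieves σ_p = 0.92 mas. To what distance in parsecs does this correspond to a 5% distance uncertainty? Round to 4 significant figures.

54.35 pc

σ_d/d = σ_p/p, so the condition is σ_p/p ≤ 0.05, i.e. p ≥ σ_p/0.05.
p_min = 0.92/0.05 = 18.4 mas = 0.0184 arcsec.
d_max = 1/p_min = 1/0.0184 = 54.348 pc.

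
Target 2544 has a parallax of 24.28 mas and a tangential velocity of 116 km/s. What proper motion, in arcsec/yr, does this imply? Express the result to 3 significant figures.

0.594 arcsec/yr

d = 1/p = 1/0.02428″ = 41.186 pc.
μ = v_t / (4.74 d) = 116 / (4.74 × 41.186) = 116 / 195.22 = 0.5942 ″/yr.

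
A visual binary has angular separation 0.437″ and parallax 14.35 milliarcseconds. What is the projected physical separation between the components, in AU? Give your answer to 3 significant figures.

30.5 AU

d = 1/p = 1/0.01435″ = 69.686 pc.
At distance d (pc), an angle of θ arcsec spans θ·d AU: s = 0.437 × 69.686 = 30.453 AU.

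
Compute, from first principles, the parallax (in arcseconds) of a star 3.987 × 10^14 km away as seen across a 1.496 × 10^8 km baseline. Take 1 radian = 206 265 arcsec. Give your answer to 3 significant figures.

0.0774 arcsec

θ ≈ B/d = (1.496 × 10^8) / (3.987 × 10^14) = 3.7522 × 10^-7 rad.
In arcseconds: 3.7522 × 10^-7 × 206265 = 0.077395″.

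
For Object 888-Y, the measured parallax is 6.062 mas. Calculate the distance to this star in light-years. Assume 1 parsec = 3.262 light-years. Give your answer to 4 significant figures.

538.1 light years

p = 6.062 mas = 0.006062 arcsec.
d = 1/p = 1/0.006062 = 164.96 pc.
In light-years: 164.96 × 3.262 = 538.1 ly.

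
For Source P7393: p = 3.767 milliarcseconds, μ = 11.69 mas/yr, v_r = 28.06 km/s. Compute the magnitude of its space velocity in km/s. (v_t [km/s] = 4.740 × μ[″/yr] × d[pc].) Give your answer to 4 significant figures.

31.68 km/s

d = 1/p = 1/0.003767″ = 265.46 pc.
μ = 11.69 mas/yr = 0.01169 ″/yr.
v_t = 4.740 μ d = 4.740 × 0.01169 × 265.46 = 14.709 km/s.
v = √(v_r² + v_t²) = √(28.06² + 14.709²) = √1003.72 = 31.682 km/s.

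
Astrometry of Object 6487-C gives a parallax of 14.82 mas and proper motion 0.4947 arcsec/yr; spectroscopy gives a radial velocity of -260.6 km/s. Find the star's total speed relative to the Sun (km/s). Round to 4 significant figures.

d = 1/p = 1/0.01482″ = 67.476 pc.
v_t = 4.740 μ d = 4.740 × 0.4947 × 67.476 = 158.22 km/s.
v = √(v_r² + v_t²) = √((-260.6)² + 158.22²) = √92945.9 = 304.87 km/s.

304.9 km/s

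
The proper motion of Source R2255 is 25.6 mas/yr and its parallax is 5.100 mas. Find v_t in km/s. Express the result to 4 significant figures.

23.79 km/s

d = 1/p = 1/0.005100″ = 196.08 pc.
μ = 25.6 mas/yr = 0.0256 ″/yr.
v_t = 4.74 × μ × d = 4.74 × 0.0256 × 196.08 = 23.793 km/s.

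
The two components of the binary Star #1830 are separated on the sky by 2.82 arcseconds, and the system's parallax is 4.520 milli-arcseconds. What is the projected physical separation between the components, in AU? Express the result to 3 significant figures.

624 AU

d = 1/p = 1/0.004520″ = 221.24 pc.
At distance d (pc), an angle of θ arcsec spans θ·d AU: s = 2.82 × 221.24 = 623.9 AU.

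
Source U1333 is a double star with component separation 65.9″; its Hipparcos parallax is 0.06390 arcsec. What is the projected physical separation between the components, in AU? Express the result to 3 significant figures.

1030 AU

d = 1/p = 1/0.06390″ = 15.649 pc.
At distance d (pc), an angle of θ arcsec spans θ·d AU: s = 65.9 × 15.649 = 1031.3 AU.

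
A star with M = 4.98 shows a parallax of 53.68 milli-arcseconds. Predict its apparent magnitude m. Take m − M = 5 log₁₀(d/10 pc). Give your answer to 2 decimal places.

m = 6.33

d = 1/p = 1/0.05368″ = 18.629 pc.
m − M = 5 log₁₀ d − 5 = 5 log₁₀(18.629) − 5 = 6.3509 − 5 = 1.3509.
m = M + (m − M) = 4.98 + 1.3509 = 6.33.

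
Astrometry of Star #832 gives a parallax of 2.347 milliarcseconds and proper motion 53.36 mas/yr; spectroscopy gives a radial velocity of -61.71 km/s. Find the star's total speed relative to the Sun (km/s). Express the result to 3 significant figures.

d = 1/p = 1/0.002347″ = 426.08 pc.
μ = 53.36 mas/yr = 0.05336 ″/yr.
v_t = 4.740 μ d = 4.740 × 0.05336 × 426.08 = 107.77 km/s.
v = √(v_r² + v_t²) = √((-61.71)² + 107.77²) = √15422.5 = 124.19 km/s.

124 km/s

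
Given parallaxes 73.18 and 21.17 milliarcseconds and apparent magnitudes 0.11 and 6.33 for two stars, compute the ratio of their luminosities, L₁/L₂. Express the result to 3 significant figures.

L₁/L₂ = 25.7

d₁ = 1/p₁ = 1/0.07318″ = 13.665 pc; d₂ = 1/p₂ = 1/0.02117″ = 47.237 pc.
M₁ = m₁ − 5 log₁₀ d₁ + 5 = 0.11 − 5.6780 + 5 = -0.5680.
M₂ = 6.33 − 8.3714 + 5 = 2.9586.
L₁/L₂ = 10^(0.4(M₂ − M₁)) = 10^(0.4 × 3.5266) = 10^1.41064 = 25.742.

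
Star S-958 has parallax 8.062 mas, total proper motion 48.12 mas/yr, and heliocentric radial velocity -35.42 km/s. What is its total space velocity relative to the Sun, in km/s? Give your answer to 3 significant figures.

45.3 km/s

d = 1/p = 1/0.008062″ = 124.04 pc.
μ = 48.12 mas/yr = 0.04812 ″/yr.
v_t = 4.740 μ d = 4.740 × 0.04812 × 124.04 = 28.292 km/s.
v = √(v_r² + v_t²) = √((-35.42)² + 28.292²) = √2055.01 = 45.332 km/s.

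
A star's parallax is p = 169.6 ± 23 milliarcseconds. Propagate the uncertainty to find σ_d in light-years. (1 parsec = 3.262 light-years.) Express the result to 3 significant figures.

d = 1/p, so σ_d = σ_p / p².
σ_d = 0.0230 / (0.1696)² = 0.0230 / 0.028764 = 0.79961 pc = 0.79961 × 3.262 ly = 2.6083 ly.

2.61 ly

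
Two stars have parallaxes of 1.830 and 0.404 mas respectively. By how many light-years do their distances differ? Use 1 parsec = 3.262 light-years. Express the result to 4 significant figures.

6292 ly

d_A = 1/0.001830″ = 546.45 pc; d_B = 1/0.0004040″ = 2475.2 pc.
|d_B − d_A| = |2475.2 − 546.45| = 1928.8 pc = 1928.8 × 3.262 ly = 6291.7 ly.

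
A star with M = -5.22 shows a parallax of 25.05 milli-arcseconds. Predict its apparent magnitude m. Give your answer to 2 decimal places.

m = -2.21

d = 1/p = 1/0.02505″ = 39.92 pc.
m − M = 5 log₁₀ d − 5 = 5 log₁₀(39.92) − 5 = 8.0060 − 5 = 3.0060.
m = M + (m − M) = -5.22 + 3.0060 = -2.21.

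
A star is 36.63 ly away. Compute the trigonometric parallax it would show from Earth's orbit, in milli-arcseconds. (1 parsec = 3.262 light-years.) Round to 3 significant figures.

89.1 mas

d = 36.63 ly ÷ 3.262 = 11.229 pc.
p = 1/d = 1/11.229 = 0.089055 arcsec.
= 0.089055 × 1000 = 89.055 mas.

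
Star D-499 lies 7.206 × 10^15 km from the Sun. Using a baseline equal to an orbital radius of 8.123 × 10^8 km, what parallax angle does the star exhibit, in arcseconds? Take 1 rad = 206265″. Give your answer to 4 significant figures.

0.02325 arcsec

θ ≈ B/d = (8.123 × 10^8) / (7.206 × 10^15) = 1.1273 × 10^-7 rad.
In arcseconds: 1.1273 × 10^-7 × 206265 = 0.023252″.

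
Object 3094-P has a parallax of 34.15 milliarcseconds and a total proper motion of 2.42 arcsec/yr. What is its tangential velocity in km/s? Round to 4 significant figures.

d = 1/p = 1/0.03415″ = 29.283 pc.
v_t = 4.74 × μ × d = 4.74 × 2.42 × 29.283 = 335.9 km/s.

335.9 km/s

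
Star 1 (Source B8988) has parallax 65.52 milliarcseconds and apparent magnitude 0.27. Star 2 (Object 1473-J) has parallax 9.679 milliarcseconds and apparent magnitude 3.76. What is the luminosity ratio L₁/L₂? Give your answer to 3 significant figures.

L₁/L₂ = 0.543

d₁ = 1/p₁ = 1/0.06552″ = 15.263 pc; d₂ = 1/p₂ = 1/0.009679″ = 103.32 pc.
M₁ = m₁ − 5 log₁₀ d₁ + 5 = 0.27 − 5.9182 + 5 = -0.6482.
M₂ = 3.76 − 10.0709 + 5 = -1.3109.
L₁/L₂ = 10^(0.4(M₂ − M₁)) = 10^(0.4 × (-0.6627)) = 10^(-0.26508) = 0.54315.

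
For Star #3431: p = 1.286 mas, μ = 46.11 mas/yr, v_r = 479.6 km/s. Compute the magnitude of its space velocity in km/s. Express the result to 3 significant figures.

509 km/s

d = 1/p = 1/0.001286″ = 777.6 pc.
μ = 46.11 mas/yr = 0.04611 ″/yr.
v_t = 4.740 μ d = 4.740 × 0.04611 × 777.6 = 169.95 km/s.
v = √(v_r² + v_t²) = √(479.6² + 169.95²) = √258899 = 508.82 km/s.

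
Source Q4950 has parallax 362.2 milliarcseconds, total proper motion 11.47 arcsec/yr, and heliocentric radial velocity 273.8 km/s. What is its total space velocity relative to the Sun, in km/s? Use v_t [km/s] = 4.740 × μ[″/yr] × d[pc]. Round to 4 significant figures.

312.2 km/s

d = 1/p = 1/0.3622″ = 2.7609 pc.
v_t = 4.740 μ d = 4.740 × 11.47 × 2.7609 = 150.1 km/s.
v = √(v_r² + v_t²) = √(273.8² + 150.1²) = √97496.5 = 312.24 km/s.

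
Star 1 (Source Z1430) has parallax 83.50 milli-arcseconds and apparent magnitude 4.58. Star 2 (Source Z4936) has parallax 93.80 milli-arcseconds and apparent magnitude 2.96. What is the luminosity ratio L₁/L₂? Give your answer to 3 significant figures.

L₁/L₂ = 0.284

d₁ = 1/p₁ = 1/0.08350″ = 11.976 pc; d₂ = 1/p₂ = 1/0.09380″ = 10.661 pc.
M₁ = m₁ − 5 log₁₀ d₁ + 5 = 4.58 − 5.3916 + 5 = 4.1884.
M₂ = 2.96 − 5.1390 + 5 = 2.8210.
L₁/L₂ = 10^(0.4(M₂ − M₁)) = 10^(0.4 × (-1.3674)) = 10^(-0.54696) = 0.28382.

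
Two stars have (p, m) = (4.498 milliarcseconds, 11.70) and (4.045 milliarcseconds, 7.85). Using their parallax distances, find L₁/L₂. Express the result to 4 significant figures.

L₁/L₂ = 0.02332

d₁ = 1/p₁ = 1/0.004498″ = 222.32 pc; d₂ = 1/p₂ = 1/0.004045″ = 247.22 pc.
M₁ = m₁ − 5 log₁₀ d₁ + 5 = 11.70 − 11.7349 + 5 = 4.9651.
M₂ = 7.85 − 11.9654 + 5 = 0.8846.
L₁/L₂ = 10^(0.4(M₂ − M₁)) = 10^(0.4 × (-4.0805)) = 10^(-1.63220) = 0.023324.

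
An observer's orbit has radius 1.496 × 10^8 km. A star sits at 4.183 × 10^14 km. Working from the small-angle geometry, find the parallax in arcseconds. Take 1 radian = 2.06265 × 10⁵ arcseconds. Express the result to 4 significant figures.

0.07377 arcsec

θ ≈ B/d = (1.496 × 10^8) / (4.183 × 10^14) = 3.5764 × 10^-7 rad.
In arcseconds: 3.5764 × 10^-7 × 206265 = 0.073769″.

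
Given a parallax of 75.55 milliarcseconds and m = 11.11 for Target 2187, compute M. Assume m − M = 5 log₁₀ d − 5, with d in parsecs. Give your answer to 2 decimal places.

M = 10.50

d = 1/p = 1/0.07555″ = 13.236 pc.
m − M = 5 log₁₀(13.236) − 5 = 5.6088 − 5 = 0.6088.
M = m − (m − M) = 11.11 − 0.6088 = 10.50.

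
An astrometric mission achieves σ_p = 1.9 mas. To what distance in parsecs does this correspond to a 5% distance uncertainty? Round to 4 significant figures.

26.32 pc

σ_d/d = σ_p/p, so the condition is σ_p/p ≤ 0.05, i.e. p ≥ σ_p/0.05.
p_min = 1.9/0.05 = 38 mas = 0.038 arcsec.
d_max = 1/p_min = 1/0.038 = 26.316 pc.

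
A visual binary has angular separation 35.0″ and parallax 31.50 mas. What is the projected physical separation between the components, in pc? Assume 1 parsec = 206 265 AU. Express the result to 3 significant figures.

0.00539 pc

d = 1/p = 1/0.03150″ = 31.746 pc.
At distance d (pc), an angle of θ arcsec spans θ·d AU: s = 35.0 × 31.746 = 1111.1 AU.
= 1111.1 / 206265 = 0.0053868 pc.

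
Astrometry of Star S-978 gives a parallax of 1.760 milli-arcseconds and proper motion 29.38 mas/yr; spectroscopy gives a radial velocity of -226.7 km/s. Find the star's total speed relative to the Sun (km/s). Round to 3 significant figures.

d = 1/p = 1/0.001760″ = 568.18 pc.
μ = 29.38 mas/yr = 0.02938 ″/yr.
v_t = 4.740 μ d = 4.740 × 0.02938 × 568.18 = 79.125 km/s.
v = √(v_r² + v_t²) = √((-226.7)² + 79.125²) = √57653.7 = 240.11 km/s.

240 km/s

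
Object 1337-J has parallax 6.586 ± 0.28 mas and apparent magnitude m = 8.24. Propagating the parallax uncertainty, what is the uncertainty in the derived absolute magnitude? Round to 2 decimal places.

σ_M = 0.09 mag

M = m − 5 log₁₀ d + 5 = m + 5 log₁₀ p + 5, so ∂M/∂p = 5/(p ln 10).
σ_M = (5/ln 10) · (σ_p/p) = 2.1715 × 0.28/6.586 = 2.1715 × 0.042514 = 0.092319.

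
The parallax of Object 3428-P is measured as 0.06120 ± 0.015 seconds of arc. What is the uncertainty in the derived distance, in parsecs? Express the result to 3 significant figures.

4.00 pc

d = 1/p, so σ_d = σ_p / p².
σ_d = 0.0150 / (0.06120)² = 0.0150 / 0.0037454 = 4.0049 pc.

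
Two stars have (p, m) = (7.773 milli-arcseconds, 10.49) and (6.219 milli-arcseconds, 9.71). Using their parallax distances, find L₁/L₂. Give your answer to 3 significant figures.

d₁ = 1/p₁ = 1/0.007773″ = 128.65 pc; d₂ = 1/p₂ = 1/0.006219″ = 160.8 pc.
M₁ = m₁ − 5 log₁₀ d₁ + 5 = 10.49 − 10.5470 + 5 = 4.9430.
M₂ = 9.71 − 11.0314 + 5 = 3.6786.
L₁/L₂ = 10^(0.4(M₂ − M₁)) = 10^(0.4 × (-1.2644)) = 10^(-0.50576) = 0.31206.

L₁/L₂ = 0.312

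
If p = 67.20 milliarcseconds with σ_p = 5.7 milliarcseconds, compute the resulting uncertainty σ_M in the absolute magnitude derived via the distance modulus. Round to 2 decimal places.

M = m − 5 log₁₀ d + 5 = m + 5 log₁₀ p + 5, so ∂M/∂p = 5/(p ln 10).
σ_M = (5/ln 10) · (σ_p/p) = 2.1715 × 5.7/67.20 = 2.1715 × 0.084821 = 0.18419.

σ_M = 0.18 mag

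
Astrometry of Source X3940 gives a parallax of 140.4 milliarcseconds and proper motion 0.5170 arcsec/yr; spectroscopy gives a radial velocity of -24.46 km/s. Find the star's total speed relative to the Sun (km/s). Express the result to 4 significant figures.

30.05 km/s

d = 1/p = 1/0.1404″ = 7.1225 pc.
v_t = 4.740 μ d = 4.740 × 0.5170 × 7.1225 = 17.454 km/s.
v = √(v_r² + v_t²) = √((-24.46)² + 17.454²) = √902.934 = 30.049 km/s.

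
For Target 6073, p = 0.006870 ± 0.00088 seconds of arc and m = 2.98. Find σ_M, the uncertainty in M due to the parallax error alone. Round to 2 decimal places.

M = m − 5 log₁₀ d + 5 = m + 5 log₁₀ p + 5, so ∂M/∂p = 5/(p ln 10).
σ_M = (5/ln 10) · (σ_p/p) = 2.1715 × 0.00088/0.006870 = 2.1715 × 0.12809 = 0.27815.

σ_M = 0.28 mag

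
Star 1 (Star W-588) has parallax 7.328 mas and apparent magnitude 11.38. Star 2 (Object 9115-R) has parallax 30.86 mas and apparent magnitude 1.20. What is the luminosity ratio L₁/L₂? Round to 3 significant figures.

d₁ = 1/p₁ = 1/0.007328″ = 136.46 pc; d₂ = 1/p₂ = 1/0.03086″ = 32.404 pc.
M₁ = m₁ − 5 log₁₀ d₁ + 5 = 11.38 − 10.6750 + 5 = 5.7050.
M₂ = 1.20 − 7.5530 + 5 = -1.3530.
L₁/L₂ = 10^(0.4(M₂ − M₁)) = 10^(0.4 × (-7.0580)) = 10^(-2.82320) = 0.0015024.

L₁/L₂ = 0.00150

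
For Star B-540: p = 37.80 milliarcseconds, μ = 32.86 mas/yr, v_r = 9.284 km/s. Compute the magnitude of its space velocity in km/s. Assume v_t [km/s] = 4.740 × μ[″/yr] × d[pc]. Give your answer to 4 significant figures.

d = 1/p = 1/0.03780″ = 26.455 pc.
μ = 32.86 mas/yr = 0.03286 ″/yr.
v_t = 4.740 μ d = 4.740 × 0.03286 × 26.455 = 4.1205 km/s.
v = √(v_r² + v_t²) = √(9.284² + 4.1205²) = √103.171 = 10.157 km/s.

10.16 km/s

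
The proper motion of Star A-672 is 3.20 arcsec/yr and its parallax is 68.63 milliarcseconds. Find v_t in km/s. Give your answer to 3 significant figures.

d = 1/p = 1/0.06863″ = 14.571 pc.
v_t = 4.74 × μ × d = 4.74 × 3.20 × 14.571 = 221.01 km/s.

221 km/s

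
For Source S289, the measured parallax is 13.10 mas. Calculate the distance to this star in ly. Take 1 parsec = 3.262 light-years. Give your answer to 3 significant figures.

249 ly

p = 13.10 mas = 0.01310 arcsec.
d = 1/p = 1/0.01310 = 76.336 pc.
In light-years: 76.336 × 3.262 = 249.01 ly.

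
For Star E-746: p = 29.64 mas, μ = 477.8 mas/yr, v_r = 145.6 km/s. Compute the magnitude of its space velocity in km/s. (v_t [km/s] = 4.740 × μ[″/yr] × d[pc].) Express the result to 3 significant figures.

d = 1/p = 1/0.02964″ = 33.738 pc.
μ = 477.8 mas/yr = 0.4778 ″/yr.
v_t = 4.740 μ d = 4.740 × 0.4778 × 33.738 = 76.409 km/s.
v = √(v_r² + v_t²) = √(145.6² + 76.409²) = √27037.7 = 164.43 km/s.

164 km/s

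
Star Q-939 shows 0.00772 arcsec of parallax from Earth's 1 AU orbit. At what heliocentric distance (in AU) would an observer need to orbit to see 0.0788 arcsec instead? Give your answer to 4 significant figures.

Parallax scales linearly with baseline: p ∝ B, so B = p_target / p_Earth × 1 AU.
B = 0.0788 / 0.00772 = 10.207 AU.

10.21 AU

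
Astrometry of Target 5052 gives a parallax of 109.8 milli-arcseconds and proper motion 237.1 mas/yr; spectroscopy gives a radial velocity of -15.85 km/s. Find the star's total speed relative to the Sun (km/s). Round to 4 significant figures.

d = 1/p = 1/0.1098″ = 9.1075 pc.
μ = 237.1 mas/yr = 0.2371 ″/yr.
v_t = 4.740 μ d = 4.740 × 0.2371 × 9.1075 = 10.236 km/s.
v = √(v_r² + v_t²) = √((-15.85)² + 10.236²) = √355.998 = 18.868 km/s.

18.87 km/s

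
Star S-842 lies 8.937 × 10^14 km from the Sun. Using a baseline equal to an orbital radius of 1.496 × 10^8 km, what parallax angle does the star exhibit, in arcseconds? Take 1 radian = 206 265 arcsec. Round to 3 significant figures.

θ ≈ B/d = (1.496 × 10^8) / (8.937 × 10^14) = 1.6739 × 10^-7 rad.
In arcseconds: 1.6739 × 10^-7 × 206265 = 0.034527″.

0.0345 arcsec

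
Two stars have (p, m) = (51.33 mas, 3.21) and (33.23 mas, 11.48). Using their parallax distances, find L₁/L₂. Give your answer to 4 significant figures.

L₁/L₂ = 851.8

d₁ = 1/p₁ = 1/0.05133″ = 19.482 pc; d₂ = 1/p₂ = 1/0.03323″ = 30.093 pc.
M₁ = m₁ − 5 log₁₀ d₁ + 5 = 3.21 − 6.4482 + 5 = 1.7618.
M₂ = 11.48 − 7.3923 + 5 = 9.0877.
L₁/L₂ = 10^(0.4(M₂ − M₁)) = 10^(0.4 × 7.3259) = 10^2.93036 = 851.84.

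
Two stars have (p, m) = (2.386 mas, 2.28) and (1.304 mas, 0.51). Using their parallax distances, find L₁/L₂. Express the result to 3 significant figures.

d₁ = 1/p₁ = 1/0.002386″ = 419.11 pc; d₂ = 1/p₂ = 1/0.001304″ = 766.87 pc.
M₁ = m₁ − 5 log₁₀ d₁ + 5 = 2.28 − 13.1116 + 5 = -5.8316.
M₂ = 0.51 − 14.4236 + 5 = -8.9136.
L₁/L₂ = 10^(0.4(M₂ − M₁)) = 10^(0.4 × (-3.0820)) = 10^(-1.23280) = 0.058506.

L₁/L₂ = 0.0585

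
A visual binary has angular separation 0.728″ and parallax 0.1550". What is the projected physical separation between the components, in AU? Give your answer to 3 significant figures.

d = 1/p = 1/0.1550″ = 6.4516 pc.
At distance d (pc), an angle of θ arcsec spans θ·d AU: s = 0.728 × 6.4516 = 4.6968 AU.

4.70 AU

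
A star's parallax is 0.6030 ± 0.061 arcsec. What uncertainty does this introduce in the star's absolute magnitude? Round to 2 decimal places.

σ_M = 0.22 mag

M = m − 5 log₁₀ d + 5 = m + 5 log₁₀ p + 5, so ∂M/∂p = 5/(p ln 10).
σ_M = (5/ln 10) · (σ_p/p) = 2.1715 × 0.061/0.6030 = 2.1715 × 0.10116 = 0.21967.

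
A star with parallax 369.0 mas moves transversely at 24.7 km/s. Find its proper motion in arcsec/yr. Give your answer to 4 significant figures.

d = 1/p = 1/0.3690″ = 2.71 pc.
μ = v_t / (4.74 d) = 24.7 / (4.74 × 2.71) = 24.7 / 12.845 = 1.9229 ″/yr.

1.923 arcsec/yr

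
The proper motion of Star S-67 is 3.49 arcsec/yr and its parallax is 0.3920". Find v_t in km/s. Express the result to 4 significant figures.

d = 1/p = 1/0.3920″ = 2.551 pc.
v_t = 4.74 × μ × d = 4.74 × 3.49 × 2.551 = 42.2 km/s.

42.20 km/s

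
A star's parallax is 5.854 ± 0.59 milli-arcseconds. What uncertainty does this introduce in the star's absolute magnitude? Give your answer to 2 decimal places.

M = m − 5 log₁₀ d + 5 = m + 5 log₁₀ p + 5, so ∂M/∂p = 5/(p ln 10).
σ_M = (5/ln 10) · (σ_p/p) = 2.1715 × 0.59/5.854 = 2.1715 × 0.10079 = 0.21887.

σ_M = 0.22 mag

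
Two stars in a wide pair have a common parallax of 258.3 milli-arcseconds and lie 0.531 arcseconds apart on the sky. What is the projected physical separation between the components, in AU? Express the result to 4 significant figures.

2.056 AU

d = 1/p = 1/0.2583″ = 3.8715 pc.
At distance d (pc), an angle of θ arcsec spans θ·d AU: s = 0.531 × 3.8715 = 2.0558 AU.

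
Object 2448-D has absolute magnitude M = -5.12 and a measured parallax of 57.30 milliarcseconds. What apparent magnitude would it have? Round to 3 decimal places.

d = 1/p = 1/0.05730″ = 17.452 pc.
m − M = 5 log₁₀ d − 5 = 5 log₁₀(17.452) − 5 = 6.2092 − 5 = 1.2092.
m = M + (m − M) = -5.12 + 1.2092 = -3.911.

m = -3.911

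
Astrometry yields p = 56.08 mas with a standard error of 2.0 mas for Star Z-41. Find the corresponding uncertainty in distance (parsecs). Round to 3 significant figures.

0.636 pc

d = 1/p, so σ_d = σ_p / p².
σ_d = 0.00200 / (0.05608)² = 0.00200 / 0.003145 = 0.63593 pc.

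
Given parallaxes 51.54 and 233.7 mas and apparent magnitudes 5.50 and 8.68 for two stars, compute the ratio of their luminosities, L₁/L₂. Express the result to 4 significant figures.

L₁/L₂ = 384.6

d₁ = 1/p₁ = 1/0.05154″ = 19.402 pc; d₂ = 1/p₂ = 1/0.2337″ = 4.279 pc.
M₁ = m₁ − 5 log₁₀ d₁ + 5 = 5.50 − 6.4392 + 5 = 4.0608.
M₂ = 8.68 − 3.1567 + 5 = 10.5233.
L₁/L₂ = 10^(0.4(M₂ − M₁)) = 10^(0.4 × 6.4625) = 10^2.58500 = 384.59.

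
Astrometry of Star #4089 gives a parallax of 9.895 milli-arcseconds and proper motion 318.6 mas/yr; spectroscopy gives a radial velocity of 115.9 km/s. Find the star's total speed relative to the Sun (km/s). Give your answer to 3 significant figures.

d = 1/p = 1/0.009895″ = 101.06 pc.
μ = 318.6 mas/yr = 0.3186 ″/yr.
v_t = 4.740 μ d = 4.740 × 0.3186 × 101.06 = 152.62 km/s.
v = √(v_r² + v_t²) = √(115.9² + 152.62²) = √36725.7 = 191.64 km/s.

192 km/s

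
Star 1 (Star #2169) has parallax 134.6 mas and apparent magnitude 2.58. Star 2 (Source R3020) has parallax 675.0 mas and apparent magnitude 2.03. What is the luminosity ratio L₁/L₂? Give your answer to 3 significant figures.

d₁ = 1/p₁ = 1/0.1346″ = 7.4294 pc; d₂ = 1/p₂ = 1/0.6750″ = 1.4815 pc.
M₁ = m₁ − 5 log₁₀ d₁ + 5 = 2.58 − 4.3548 + 5 = 3.2252.
M₂ = 2.03 − 0.8535 + 5 = 6.1765.
L₁/L₂ = 10^(0.4(M₂ − M₁)) = 10^(0.4 × 2.9513) = 10^1.18052 = 15.154.

L₁/L₂ = 15.2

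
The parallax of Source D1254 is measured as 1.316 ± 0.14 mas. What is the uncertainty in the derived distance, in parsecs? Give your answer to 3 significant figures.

d = 1/p, so σ_d = σ_p / p².
σ_d = 0.000140 / (0.001316)² = 0.000140 / 0.0000017319 = 80.836 pc.

80.8 pc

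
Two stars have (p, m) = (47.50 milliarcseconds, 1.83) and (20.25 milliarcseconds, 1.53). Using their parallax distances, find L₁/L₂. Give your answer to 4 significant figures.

L₁/L₂ = 0.1379

d₁ = 1/p₁ = 1/0.04750″ = 21.053 pc; d₂ = 1/p₂ = 1/0.02025″ = 49.383 pc.
M₁ = m₁ − 5 log₁₀ d₁ + 5 = 1.83 − 6.6166 + 5 = 0.2134.
M₂ = 1.53 − 8.4679 + 5 = -1.9379.
L₁/L₂ = 10^(0.4(M₂ − M₁)) = 10^(0.4 × (-2.1513)) = 10^(-0.86052) = 0.13787.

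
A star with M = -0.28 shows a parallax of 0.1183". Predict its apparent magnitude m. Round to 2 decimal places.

m = -0.64

d = 1/p = 1/0.1183″ = 8.4531 pc.
m − M = 5 log₁₀ d − 5 = 5 log₁₀(8.4531) − 5 = 4.6351 − 5 = -0.3649.
m = M + (m − M) = -0.28 + (-0.3649) = -0.64.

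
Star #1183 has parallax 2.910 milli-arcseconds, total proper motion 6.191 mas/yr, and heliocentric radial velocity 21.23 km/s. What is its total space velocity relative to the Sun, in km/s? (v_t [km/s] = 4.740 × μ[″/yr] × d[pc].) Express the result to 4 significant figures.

d = 1/p = 1/0.002910″ = 343.64 pc.
μ = 6.191 mas/yr = 0.006191 ″/yr.
v_t = 4.740 μ d = 4.740 × 0.006191 × 343.64 = 10.084 km/s.
v = √(v_r² + v_t²) = √(21.23² + 10.084²) = √552.4 = 23.503 km/s.

23.50 km/s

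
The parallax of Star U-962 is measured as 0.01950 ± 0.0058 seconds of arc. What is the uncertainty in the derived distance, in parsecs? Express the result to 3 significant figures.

15.3 pc

d = 1/p, so σ_d = σ_p / p².
σ_d = 0.00580 / (0.01950)² = 0.00580 / 0.00038025 = 15.253 pc.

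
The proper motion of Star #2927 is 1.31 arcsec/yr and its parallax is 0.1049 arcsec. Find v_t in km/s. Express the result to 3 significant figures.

59.2 km/s

d = 1/p = 1/0.1049″ = 9.5329 pc.
v_t = 4.74 × μ × d = 4.74 × 1.31 × 9.5329 = 59.194 km/s.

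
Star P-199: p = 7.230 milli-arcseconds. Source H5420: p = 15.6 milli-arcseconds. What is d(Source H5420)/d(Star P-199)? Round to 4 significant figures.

0.4635

Since d = 1/p, d_B/d_A = p_A/p_B.
= 7.230 / 15.6 = 0.46346.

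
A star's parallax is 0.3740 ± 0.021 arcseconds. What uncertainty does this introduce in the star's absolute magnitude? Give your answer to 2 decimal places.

σ_M = 0.12 mag

M = m − 5 log₁₀ d + 5 = m + 5 log₁₀ p + 5, so ∂M/∂p = 5/(p ln 10).
σ_M = (5/ln 10) · (σ_p/p) = 2.1715 × 0.021/0.3740 = 2.1715 × 0.05615 = 0.12193.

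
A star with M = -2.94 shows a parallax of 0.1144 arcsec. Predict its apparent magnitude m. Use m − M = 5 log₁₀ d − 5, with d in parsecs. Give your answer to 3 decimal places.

m = -3.232

d = 1/p = 1/0.1144″ = 8.7413 pc.
m − M = 5 log₁₀ d − 5 = 5 log₁₀(8.7413) − 5 = 4.7079 − 5 = -0.2921.
m = M + (m − M) = -2.94 + (-0.2921) = -3.232.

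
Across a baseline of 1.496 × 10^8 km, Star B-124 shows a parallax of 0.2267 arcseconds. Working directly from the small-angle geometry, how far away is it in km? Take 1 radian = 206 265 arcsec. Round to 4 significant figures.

1.361 × 10^14 km

θ = 0.2267″ = 0.2267/206265 = 1.0991 × 10^-6 rad.
d = B/θ = (1.496 × 10^8) / (1.0991 × 10^-6) = 1.3611 × 10^14 km.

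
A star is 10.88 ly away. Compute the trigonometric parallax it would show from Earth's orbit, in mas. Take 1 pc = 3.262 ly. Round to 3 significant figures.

d = 10.88 ly ÷ 3.262 = 3.3354 pc.
p = 1/d = 1/3.3354 = 0.29981 arcsec.
= 0.29981 × 1000 = 299.81 mas.

300 mas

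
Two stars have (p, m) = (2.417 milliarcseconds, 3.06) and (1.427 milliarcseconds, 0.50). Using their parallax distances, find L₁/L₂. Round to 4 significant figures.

L₁/L₂ = 0.03298

d₁ = 1/p₁ = 1/0.002417″ = 413.74 pc; d₂ = 1/p₂ = 1/0.001427″ = 700.77 pc.
M₁ = m₁ − 5 log₁₀ d₁ + 5 = 3.06 − 13.0836 + 5 = -5.0236.
M₂ = 0.50 − 14.2279 + 5 = -8.7279.
L₁/L₂ = 10^(0.4(M₂ − M₁)) = 10^(0.4 × (-3.7043)) = 10^(-1.48172) = 0.032982.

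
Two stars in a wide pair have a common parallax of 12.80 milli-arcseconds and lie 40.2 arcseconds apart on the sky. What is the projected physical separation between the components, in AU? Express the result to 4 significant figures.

3141 AU

d = 1/p = 1/0.01280″ = 78.125 pc.
At distance d (pc), an angle of θ arcsec spans θ·d AU: s = 40.2 × 78.125 = 3140.6 AU.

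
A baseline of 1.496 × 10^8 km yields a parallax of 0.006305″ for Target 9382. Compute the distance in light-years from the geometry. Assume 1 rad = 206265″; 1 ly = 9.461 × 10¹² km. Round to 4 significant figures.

517.3 ly

θ = 0.006305″ = 0.006305/206265 = 3.0567 × 10^-8 rad.
d = B/θ = (1.496 × 10^8) / (3.0567 × 10^-8) = 4.8942 × 10^15 km = (4.8942 × 10^15) / (9.461 × 10^12) ly = 517.3 ly.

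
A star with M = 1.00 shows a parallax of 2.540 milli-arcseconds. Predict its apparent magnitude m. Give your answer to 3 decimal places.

m = 8.976

d = 1/p = 1/0.002540″ = 393.7 pc.
m − M = 5 log₁₀ d − 5 = 5 log₁₀(393.7) − 5 = 12.9758 − 5 = 7.9758.
m = M + (m − M) = 1.00 + 7.9758 = 8.976.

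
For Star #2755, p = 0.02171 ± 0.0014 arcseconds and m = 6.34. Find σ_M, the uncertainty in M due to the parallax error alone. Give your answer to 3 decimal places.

M = m − 5 log₁₀ d + 5 = m + 5 log₁₀ p + 5, so ∂M/∂p = 5/(p ln 10).
σ_M = (5/ln 10) · (σ_p/p) = 2.1715 × 0.0014/0.02171 = 2.1715 × 0.064486 = 0.14003.

σ_M = 0.140 mag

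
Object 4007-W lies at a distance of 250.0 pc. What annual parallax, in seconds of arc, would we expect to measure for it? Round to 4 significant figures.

0.004000 arcsec

p = 1/d = 1/250 = 0.004 arcsec.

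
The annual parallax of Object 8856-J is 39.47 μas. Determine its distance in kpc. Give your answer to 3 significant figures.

p = 39.47 μas = 0.00003947 arcsec.
d = 1/p = 1/0.00003947 = 25336 pc.
= 25.336 kpc.

25.3 kpc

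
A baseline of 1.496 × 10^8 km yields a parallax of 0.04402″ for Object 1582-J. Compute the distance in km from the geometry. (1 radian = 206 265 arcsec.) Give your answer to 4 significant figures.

θ = 0.04402″ = 0.04402/206265 = 2.1341 × 10^-7 rad.
d = B/θ = (1.496 × 10^8) / (2.1341 × 10^-7) = 7.0100 × 10^14 km.

7.010 × 10^14 km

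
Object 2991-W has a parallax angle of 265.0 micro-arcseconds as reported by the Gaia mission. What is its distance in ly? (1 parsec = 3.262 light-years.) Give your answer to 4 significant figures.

p = 265.0 micro-arcseconds = 0.0002650 arcsec.
d = 1/p = 1/0.0002650 = 3773.6 pc.
In light-years: 3773.6 × 3.262 = 12309 ly.

12310 ly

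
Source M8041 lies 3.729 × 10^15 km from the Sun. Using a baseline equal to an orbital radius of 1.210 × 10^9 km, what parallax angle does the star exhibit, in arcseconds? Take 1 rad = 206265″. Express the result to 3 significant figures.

0.0669 arcsec

θ ≈ B/d = (1.210 × 10^9) / (3.729 × 10^15) = 3.2448 × 10^-7 rad.
In arcseconds: 3.2448 × 10^-7 × 206265 = 0.066929″.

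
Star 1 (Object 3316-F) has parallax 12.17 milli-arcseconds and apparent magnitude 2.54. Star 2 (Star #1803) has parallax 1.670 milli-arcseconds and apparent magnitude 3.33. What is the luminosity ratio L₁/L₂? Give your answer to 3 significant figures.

d₁ = 1/p₁ = 1/0.01217″ = 82.169 pc; d₂ = 1/p₂ = 1/0.001670″ = 598.8 pc.
M₁ = m₁ − 5 log₁₀ d₁ + 5 = 2.54 − 9.5735 + 5 = -2.0335.
M₂ = 3.33 − 13.8864 + 5 = -5.5564.
L₁/L₂ = 10^(0.4(M₂ − M₁)) = 10^(0.4 × (-3.5229)) = 10^(-1.40916) = 0.03898.

L₁/L₂ = 0.0390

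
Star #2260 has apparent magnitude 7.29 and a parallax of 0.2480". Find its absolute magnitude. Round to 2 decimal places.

M = 9.26

d = 1/p = 1/0.2480″ = 4.0323 pc.
m − M = 5 log₁₀(4.0323) − 5 = 3.0278 − 5 = -1.9722.
M = m − (m − M) = 7.29 − (-1.9722) = 9.26.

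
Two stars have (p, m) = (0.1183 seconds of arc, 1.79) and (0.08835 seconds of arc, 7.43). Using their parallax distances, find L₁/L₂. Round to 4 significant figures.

d₁ = 1/p₁ = 1/0.1183″ = 8.4531 pc; d₂ = 1/p₂ = 1/0.08835″ = 11.319 pc.
M₁ = m₁ − 5 log₁₀ d₁ + 5 = 1.79 − 4.6351 + 5 = 2.1549.
M₂ = 7.43 − 5.2690 + 5 = 7.1610.
L₁/L₂ = 10^(0.4(M₂ − M₁)) = 10^(0.4 × 5.0061) = 10^2.00244 = 100.56.

L₁/L₂ = 100.6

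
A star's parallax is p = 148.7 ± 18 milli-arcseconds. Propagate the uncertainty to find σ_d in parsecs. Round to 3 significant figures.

0.814 pc

d = 1/p, so σ_d = σ_p / p².
σ_d = 0.0180 / (0.1487)² = 0.0180 / 0.022112 = 0.81404 pc.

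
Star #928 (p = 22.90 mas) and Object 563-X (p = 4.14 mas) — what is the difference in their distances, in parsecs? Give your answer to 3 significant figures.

198 pc

d_A = 1/0.02290″ = 43.668 pc; d_B = 1/0.004140″ = 241.55 pc.
|d_B − d_A| = |241.55 − 43.668| = 197.88 pc.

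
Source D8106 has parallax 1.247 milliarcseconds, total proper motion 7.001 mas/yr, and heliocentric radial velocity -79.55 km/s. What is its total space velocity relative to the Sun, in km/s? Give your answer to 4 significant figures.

83.88 km/s

d = 1/p = 1/0.001247″ = 801.92 pc.
μ = 7.001 mas/yr = 0.007001 ″/yr.
v_t = 4.740 μ d = 4.740 × 0.007001 × 801.92 = 26.612 km/s.
v = √(v_r² + v_t²) = √((-79.55)² + 26.612²) = √7036.4 = 83.883 km/s.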